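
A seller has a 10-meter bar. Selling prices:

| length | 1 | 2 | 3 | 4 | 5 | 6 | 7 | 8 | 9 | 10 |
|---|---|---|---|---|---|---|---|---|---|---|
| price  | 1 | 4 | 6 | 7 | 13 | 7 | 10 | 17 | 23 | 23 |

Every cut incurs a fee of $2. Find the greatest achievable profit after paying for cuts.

24

Consider every possible first cut. net[k] is the best of p[i]+net[k−i] over all sellable i≤k, charging 2 whenever i<k.
net[1] = 1
net[2] = 4
net[3] = 6
net[4] = 7
net[5] = 13
net[6] = 12  (first piece 1, then net[5]=13)
net[7] = 15  (first piece 2, then net[5]=13)
net[8] = 17  (first piece 3, then net[5]=13)
net[9] = 23
net[10] = 24  (first piece 5, then net[5]=13)
One optimal plan: pieces 5 + 5 (1 cut) → $26 − $2 = $24.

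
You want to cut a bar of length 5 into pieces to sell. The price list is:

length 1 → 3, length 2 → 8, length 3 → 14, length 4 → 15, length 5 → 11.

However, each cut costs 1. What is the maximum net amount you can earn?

Consider every possible first cut. v[k] is the best of p[i]+v[k−i] over all sellable i≤k, charging 1 whenever i<k.
v[1] = 3
v[2] = max(3+3-1, 8+0) = 8
v[3] = max(3+8-1, 8+3-1, 14+0) = 14
v[4] = max(3+14-1, 8+8-1, 14+3-1, 15+0) = 16
v[5] = max(3+16-1, 8+14-1, 14+8-1, 15+3-1, 11+0) = 21
One optimal plan: pieces 3 + 2 (1 cut) → 22 − 1 = 21.

21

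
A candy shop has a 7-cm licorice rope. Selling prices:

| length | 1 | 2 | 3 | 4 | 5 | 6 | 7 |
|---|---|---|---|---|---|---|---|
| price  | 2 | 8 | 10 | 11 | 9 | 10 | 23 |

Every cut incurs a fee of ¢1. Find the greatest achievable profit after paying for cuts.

24

Consider every possible first cut. r[k] is the best of p[i]+r[k−i] over all sellable i≤k, charging 1 whenever i<k.
r[1] = 2
r[2] = max(2+2-1, 8+0) = 8
r[3] = max(2+8-1, 8+2-1, 10+0) = 10
r[4] = max(2+10-1, 8+8-1, 10+2-1, 11+0) = 15
r[5] = max(2+15-1, 8+10-1, 10+8-1, 11+2-1, 9+0) = 17
r[6] = max(2+17-1, 8+15-1, 10+10-1, 11+8-1, 9+2-1, 10+0) = 22
r[7] = max(2+22-1, 8+17-1, 10+15-1, …, 10+2-1, 23+0) = 24
One optimal plan: pieces 3 + 2 + 2 (2 cuts) → ¢26 − ¢2 = ¢24.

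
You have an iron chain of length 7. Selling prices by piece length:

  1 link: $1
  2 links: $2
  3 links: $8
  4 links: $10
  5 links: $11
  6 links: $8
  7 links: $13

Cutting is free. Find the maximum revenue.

Build R[k] bottom-up: R[k] = max over allowed piece i of (p[i] + R[k−i]).
R[1] = 1
R[2] = 2  (first piece 1, then R[1]=1)
R[3] = 8
R[4] = 10
R[5] = 11  (first piece 1, then R[4]=10)
R[6] = 16  (first piece 3, then R[3]=8)
R[7] = 18  (first piece 3, then R[4]=10)
One optimal cutting: 4 + 3 → $10 + $8 = $18.

18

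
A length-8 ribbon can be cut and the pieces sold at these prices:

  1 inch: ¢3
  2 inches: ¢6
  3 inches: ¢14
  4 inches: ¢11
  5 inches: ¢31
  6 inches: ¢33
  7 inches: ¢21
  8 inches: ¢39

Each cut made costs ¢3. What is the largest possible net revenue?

42

Let r[k] be the best obtainable value from length k. For each k, try every first piece i and keep the best of price[i] + r[k−i] minus the 3 cut fee when i<k.
r[1] = 3
r[2] = max(3+3-3, 6+0) = 6
r[3] = max(3+6-3, 6+3-3, 14+0) = 14
r[4] = max(3+14-3, 6+6-3, 14+3-3, 11+0) = 14
r[5] = max(3+14-3, 6+14-3, 14+6-3, 11+3-3, 31+0) = 31
r[6] = max(3+31-3, 6+14-3, 14+14-3, 11+6-3, 31+3-3, 33+0) = 33
r[7] = max(3+33-3, 6+31-3, 14+14-3, …, 33+3-3, 21+0) = 34
r[8] = max(3+34-3, 6+33-3, 14+31-3, …, 21+3-3, 39+0) = 42
One optimal plan: pieces 5 + 3 (1 cut) → ¢45 − ¢3 = ¢42.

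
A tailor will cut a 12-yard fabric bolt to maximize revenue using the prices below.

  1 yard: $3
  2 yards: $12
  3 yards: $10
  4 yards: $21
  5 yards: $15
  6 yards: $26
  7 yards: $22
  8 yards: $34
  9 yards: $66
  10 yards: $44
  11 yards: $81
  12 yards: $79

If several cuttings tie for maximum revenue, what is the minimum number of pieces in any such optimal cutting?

Let r[k] be the best obtainable value from length k. For each k, try every first piece i and keep the best of price[i] + r[k−i].
r[1] = 3
r[2] = max(3+3, 12+0) = 12
r[3] = max(3+12, 12+3, 10+0) = 15
r[4] = max(3+15, 12+12, 10+3, 21+0) = 24
r[5] = max(3+24, 12+15, 10+12, 21+3, 15+0) = 27
r[6] = max(3+27, 12+24, 10+15, 21+12, 15+3, 26+0) = 36
r[7] = max(3+36, 12+27, 10+24, …, 26+3, 22+0) = 39
r[8] = max(3+39, 12+36, 10+27, …, 22+3, 34+0) = 48
r[9] = max(3+48, 12+39, 10+36, …, 34+3, 66+0) = 66
r[10] = max(3+66, 12+48, 10+39, …, 66+3, 44+0) = 69
r[11] = max(3+69, 12+66, 10+48, …, 44+3, 81+0) = 81
r[12] = max(3+81, 12+69, 10+66, …, 81+3, 79+0) = 84
Maximum revenue is $84.
Now minimize piece count subject to staying optimal: for each k, pieces[k] = 1 + min over i with p[i]+r[k−i]=r[k] of pieces[k−i].
pieces[9] = 1
pieces[10] = 2
pieces[11] = 1
pieces[12] = 2

2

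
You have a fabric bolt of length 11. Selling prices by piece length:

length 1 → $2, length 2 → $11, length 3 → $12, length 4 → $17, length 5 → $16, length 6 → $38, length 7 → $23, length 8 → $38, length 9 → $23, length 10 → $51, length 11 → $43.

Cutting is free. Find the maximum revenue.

62

Consider every possible first cut. best[k] is the best of p[i]+best[k−i] over all sellable i≤k.
best[1] = 2
best[2] = 11
best[3] = 13  (first piece 1, then best[2]=11)
best[4] = 22  (first piece 2, then best[2]=11)
best[5] = 24  (first piece 1, then best[4]=22)
best[6] = 38
best[7] = 40  (first piece 1, then best[6]=38)
best[8] = 49  (first piece 2, then best[6]=38)
best[9] = 51  (first piece 1, then best[8]=49)
best[10] = 60  (first piece 2, then best[8]=49)
best[11] = 62  (first piece 1, then best[10]=60)
One optimal cutting: 6 + 2 + 2 + 1 → $38 + $11 + $11 + $2 = $62.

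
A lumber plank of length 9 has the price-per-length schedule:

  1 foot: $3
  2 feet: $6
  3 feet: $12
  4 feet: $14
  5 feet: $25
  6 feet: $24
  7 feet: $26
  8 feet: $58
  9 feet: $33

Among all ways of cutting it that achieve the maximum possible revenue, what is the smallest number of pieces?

Build r[k] bottom-up: r[k] = max over allowed piece i of (p[i] + r[k−i]).
r[1] = 3
r[2] = max(3+3, 6+0) = 6
r[3] = max(3+6, 6+3, 12+0) = 12
r[4] = max(3+12, 6+6, 12+3, 14+0) = 15
r[5] = max(3+15, 6+12, 12+6, 14+3, 25+0) = 25
r[6] = max(3+25, 6+15, 12+12, 14+6, 25+3, 24+0) = 28
r[7] = max(3+28, 6+25, 12+15, …, 24+3, 26+0) = 31
r[8] = max(3+31, 6+28, 12+25, …, 26+3, 58+0) = 58
r[9] = max(3+58, 6+31, 12+28, …, 58+3, 33+0) = 61
Maximum revenue is $61.
Now minimize piece count subject to staying optimal: for each k, pieces[k] = 1 + min over i with p[i]+r[k−i]=r[k] of pieces[k−i].
pieces[6] = 2
pieces[7] = 2
pieces[8] = 1
pieces[9] = 2

2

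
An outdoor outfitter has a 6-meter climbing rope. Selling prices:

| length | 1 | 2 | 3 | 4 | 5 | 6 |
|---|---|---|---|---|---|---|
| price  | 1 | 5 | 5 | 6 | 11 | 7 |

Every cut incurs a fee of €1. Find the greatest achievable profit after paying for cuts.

13

Consider every possible first cut. v[k] is the best of p[i]+v[k−i] over all sellable i≤k, charging 1 whenever i<k.
v[1] = 1
v[2] = max(1+1-1, 5+0) = 5
v[3] = max(1+5-1, 5+1-1, 5+0) = 5
v[4] = max(1+5-1, 5+5-1, 5+1-1, 6+0) = 9
v[5] = max(1+9-1, 5+5-1, 5+5-1, 6+1-1, 11+0) = 11
v[6] = max(1+11-1, 5+9-1, 5+5-1, 6+5-1, 11+1-1, 7+0) = 13
One optimal plan: pieces 2 + 2 + 2 (2 cuts) → €15 − €2 = €13.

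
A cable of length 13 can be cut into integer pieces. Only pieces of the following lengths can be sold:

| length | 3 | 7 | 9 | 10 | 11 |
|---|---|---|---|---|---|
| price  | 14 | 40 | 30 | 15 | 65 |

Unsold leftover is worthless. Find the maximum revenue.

68

Consider every possible first cut. best[k] is the best of p[i]+best[k−i] over all sellable i≤k.
best[1] = 0
best[2] = 0
best[3] = 14
best[4] = 14
best[5] = 14
best[6] = 28  (first piece 3, then best[3]=14)
best[7] = max(14+14, 40+0) = 40
best[8] = max(14+14, 40+0) = 40
best[9] = max(14+28, 40+0, 30+0) = 42
best[10] = max(14+40, 40+14, 30+0, 15+0) = 54
best[11] = max(14+40, 40+14, 30+0, 15+0, 65+0) = 65
best[12] = max(14+42, 40+14, 30+14, 15+0, 65+0) = 65
best[13] = max(14+54, 40+28, 30+14, 15+14, 65+0) = 68
One optimal cutting: 7 + 3 + 3 → €68.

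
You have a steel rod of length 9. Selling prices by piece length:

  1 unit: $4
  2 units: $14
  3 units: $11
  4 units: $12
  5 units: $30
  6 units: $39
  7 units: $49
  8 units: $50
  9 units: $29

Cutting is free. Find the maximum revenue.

Build R[k] bottom-up: R[k] = max over allowed piece i of (p[i] + R[k−i]).
R[1] = 4
R[2] = max(4+4, 14+0) = 14
R[3] = max(4+14, 14+4, 11+0) = 18
R[4] = max(4+18, 14+14, 11+4, 12+0) = 28
R[5] = max(4+28, 14+18, 11+14, 12+4, 30+0) = 32
R[6] = max(4+32, 14+28, 11+18, 12+14, 30+4, 39+0) = 42
R[7] = max(4+42, 14+32, 11+28, …, 39+4, 49+0) = 49
R[8] = max(4+49, 14+42, 11+32, …, 49+4, 50+0) = 56
R[9] = max(4+56, 14+49, 11+42, …, 50+4, 29+0) = 63
One optimal cutting: 7 + 2 → $49 + $14 = $63.

63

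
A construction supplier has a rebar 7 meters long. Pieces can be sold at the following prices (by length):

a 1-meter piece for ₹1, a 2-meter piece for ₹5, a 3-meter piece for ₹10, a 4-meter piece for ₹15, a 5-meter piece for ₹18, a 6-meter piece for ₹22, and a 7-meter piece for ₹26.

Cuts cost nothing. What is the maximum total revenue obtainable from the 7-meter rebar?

26

Consider every possible first cut. r[k] is the best of p[i]+r[k−i] over all sellable i≤k.
r[1] = 1
r[2] = 5
r[3] = 10
r[4] = 15
r[5] = 18
r[6] = 22
r[7] = 26
Best is to sell the whole 7-meter piece uncut for ₹26.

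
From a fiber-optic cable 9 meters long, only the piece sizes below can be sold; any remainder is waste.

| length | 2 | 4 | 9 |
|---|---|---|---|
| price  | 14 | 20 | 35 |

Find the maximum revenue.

56

Consider every possible first cut. f[k] is the best of p[i]+f[k−i] over all sellable i≤k.
f[1] = 0
f[2] = 14
f[3] = 14
f[4] = 28  (first piece 2, then f[2]=14)
f[5] = 28
f[6] = 42  (first piece 2, then f[4]=28)
f[7] = 42
f[8] = 56  (first piece 2, then f[6]=42)
f[9] = 56
One optimal cutting: pieces 2 + 2 + 2 + 2 with 1 meter of scrap → $56.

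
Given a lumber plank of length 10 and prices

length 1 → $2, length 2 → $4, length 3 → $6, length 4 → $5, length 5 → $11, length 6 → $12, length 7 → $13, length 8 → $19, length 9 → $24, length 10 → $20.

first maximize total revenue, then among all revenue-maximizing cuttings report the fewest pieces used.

Let r[k] be the best obtainable value from length k. For each k, try every first piece i and keep the best of price[i] + r[k−i].
r[1] = 2
r[2] = max(2+2, 4+0) = 4
r[3] = max(2+4, 4+2, 6+0) = 6
r[4] = max(2+6, 4+4, 6+2, 5+0) = 8
r[5] = max(2+8, 4+6, 6+4, 5+2, 11+0) = 11
r[6] = max(2+11, 4+8, 6+6, 5+4, 11+2, 12+0) = 13
r[7] = max(2+13, 4+11, 6+8, …, 12+2, 13+0) = 15
r[8] = max(2+15, 4+13, 6+11, …, 13+2, 19+0) = 19
r[9] = max(2+19, 4+15, 6+13, …, 19+2, 24+0) = 24
r[10] = max(2+24, 4+19, 6+15, …, 24+2, 20+0) = 26
Maximum revenue is $26.
Now minimize piece count subject to staying optimal: for each k, pieces[k] = 1 + min over i with p[i]+r[k−i]=r[k] of pieces[k−i].
pieces[7] = 2
pieces[8] = 1
pieces[9] = 1
pieces[10] = 2

2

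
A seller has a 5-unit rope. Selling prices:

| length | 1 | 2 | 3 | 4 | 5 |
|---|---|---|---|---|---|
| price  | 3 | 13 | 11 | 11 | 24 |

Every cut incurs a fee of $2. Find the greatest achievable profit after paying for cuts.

25

Consider every possible first cut. net[k] is the best of p[i]+net[k−i] over all sellable i≤k, charging 2 whenever i<k.
net[1] = 3
net[2] = 13
net[3] = 14  (first piece 1, then net[2]=13)
net[4] = 24  (first piece 2, then net[2]=13)
net[5] = 25  (first piece 1, then net[4]=24)
One optimal plan: pieces 2 + 2 + 1 (2 cuts) → $29 − $4 = $25.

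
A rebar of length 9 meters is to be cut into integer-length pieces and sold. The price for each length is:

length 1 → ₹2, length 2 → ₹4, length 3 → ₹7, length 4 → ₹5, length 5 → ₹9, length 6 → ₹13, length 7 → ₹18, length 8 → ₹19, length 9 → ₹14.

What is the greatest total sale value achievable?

Consider every possible first cut. v[k] is the best of p[i]+v[k−i] over all sellable i≤k.
v[1] = 2
v[2] = max(2+2, 4+0) = 4
v[3] = max(2+4, 4+2, 7+0) = 7
v[4] = max(2+7, 4+4, 7+2, 5+0) = 9
v[5] = max(2+9, 4+7, 7+4, 5+2, 9+0) = 11
v[6] = max(2+11, 4+9, 7+7, 5+4, 9+2, 13+0) = 14
v[7] = max(2+14, 4+11, 7+9, …, 13+2, 18+0) = 18
v[8] = max(2+18, 4+14, 7+11, …, 18+2, 19+0) = 20
v[9] = max(2+20, 4+18, 7+14, …, 19+2, 14+0) = 22
One optimal cutting: 7 + 1 + 1 → ₹18 + ₹2 + ₹2 = ₹22.

22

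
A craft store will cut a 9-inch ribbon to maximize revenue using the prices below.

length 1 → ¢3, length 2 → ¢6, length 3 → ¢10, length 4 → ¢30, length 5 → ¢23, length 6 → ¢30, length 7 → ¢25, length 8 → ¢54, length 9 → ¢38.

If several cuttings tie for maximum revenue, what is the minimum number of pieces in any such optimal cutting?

3

Build r[k] bottom-up: r[k] = max over allowed piece i of (p[i] + r[k−i]).
r[1] = 3
r[2] = max(3+3, 6+0) = 6
r[3] = max(3+6, 6+3, 10+0) = 10
r[4] = max(3+10, 6+6, 10+3, 30+0) = 30
r[5] = max(3+30, 6+10, 10+6, 30+3, 23+0) = 33
r[6] = max(3+33, 6+30, 10+10, 30+6, 23+3, 30+0) = 36
r[7] = max(3+36, 6+33, 10+30, …, 30+3, 25+0) = 40
r[8] = max(3+40, 6+36, 10+33, …, 25+3, 54+0) = 60
r[9] = max(3+60, 6+40, 10+36, …, 54+3, 38+0) = 63
Maximum revenue is ¢63.
Now minimize piece count subject to staying optimal: for each k, pieces[k] = 1 + min over i with p[i]+r[k−i]=r[k] of pieces[k−i].
pieces[6] = 2
pieces[7] = 2
pieces[8] = 2
pieces[9] = 3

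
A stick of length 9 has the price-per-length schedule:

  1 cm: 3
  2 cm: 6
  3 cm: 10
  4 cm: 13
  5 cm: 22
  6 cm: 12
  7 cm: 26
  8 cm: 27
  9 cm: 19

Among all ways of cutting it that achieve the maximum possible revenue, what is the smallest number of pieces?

2

Build r[k] bottom-up: r[k] = max over allowed piece i of (p[i] + r[k−i]).
r[1] = 3
r[2] = max(3+3, 6+0) = 6
r[3] = max(3+6, 6+3, 10+0) = 10
r[4] = max(3+10, 6+6, 10+3, 13+0) = 13
r[5] = max(3+13, 6+10, 10+6, 13+3, 22+0) = 22
r[6] = max(3+22, 6+13, 10+10, 13+6, 22+3, 12+0) = 25
r[7] = max(3+25, 6+22, 10+13, …, 12+3, 26+0) = 28
r[8] = max(3+28, 6+25, 10+22, …, 26+3, 27+0) = 32
r[9] = max(3+32, 6+28, 10+25, …, 27+3, 19+0) = 35
Maximum revenue is 35.
Now minimize piece count subject to staying optimal: for each k, pieces[k] = 1 + min over i with p[i]+r[k−i]=r[k] of pieces[k−i].
pieces[6] = 2
pieces[7] = 2
pieces[8] = 2
pieces[9] = 2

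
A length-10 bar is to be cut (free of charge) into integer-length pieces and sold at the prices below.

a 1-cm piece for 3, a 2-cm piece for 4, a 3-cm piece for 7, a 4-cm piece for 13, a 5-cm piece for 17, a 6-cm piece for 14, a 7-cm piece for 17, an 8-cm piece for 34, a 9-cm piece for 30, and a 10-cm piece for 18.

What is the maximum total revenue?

Consider every possible first cut. v[k] is the best of p[i]+v[k−i] over all sellable i≤k.
v[1] = 3
v[2] = 6  (first piece 1, then v[1]=3)
v[3] = 9  (first piece 1, then v[2]=6)
v[4] = 13
v[5] = 17
v[6] = 20  (first piece 1, then v[5]=17)
v[7] = 23  (first piece 1, then v[6]=20)
v[8] = 34
v[9] = 37  (first piece 1, then v[8]=34)
v[10] = 40  (first piece 1, then v[9]=37)
One optimal cutting: 8 + 1 + 1 → 34 + 3 + 3 = 40.

40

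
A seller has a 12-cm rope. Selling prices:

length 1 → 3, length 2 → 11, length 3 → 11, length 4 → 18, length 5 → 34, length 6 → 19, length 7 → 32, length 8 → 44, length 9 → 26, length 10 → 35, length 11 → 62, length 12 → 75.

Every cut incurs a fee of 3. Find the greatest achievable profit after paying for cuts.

Build net[k] bottom-up: net[k] = max over allowed piece i of (p[i] + net[k−i]) − 3 per cut.
net[1] = 3
net[2] = 11
net[3] = 11  (first piece 1, then net[2]=11)
net[4] = 19  (first piece 2, then net[2]=11)
net[5] = 34
net[6] = 34  (first piece 1, then net[5]=34)
net[7] = 42  (first piece 2, then net[5]=34)
net[8] = 44
net[9] = 50  (first piece 2, then net[7]=42)
net[10] = 65  (first piece 5, then net[5]=34)
net[11] = 65  (first piece 1, then net[10]=65)
net[12] = 75
Best is to make no cuts and sell whole for 75.

75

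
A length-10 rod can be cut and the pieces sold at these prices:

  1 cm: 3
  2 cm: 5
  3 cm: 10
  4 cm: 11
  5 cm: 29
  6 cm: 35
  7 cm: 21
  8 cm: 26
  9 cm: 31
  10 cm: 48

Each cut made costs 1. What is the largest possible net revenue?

57

Build net[k] bottom-up: net[k] = max over allowed piece i of (p[i] + net[k−i]) − 1 per cut.
net[1] = 3
net[2] = 5  (first piece 1, then net[1]=3)
net[3] = 10
net[4] = 12  (first piece 1, then net[3]=10)
net[5] = 29
net[6] = 35
net[7] = 37  (first piece 1, then net[6]=35)
net[8] = 39  (first piece 1, then net[7]=37)
net[9] = 44  (first piece 3, then net[6]=35)
net[10] = 57  (first piece 5, then net[5]=29)
One optimal plan: pieces 5 + 5 (1 cut) → 58 − 1 = 57.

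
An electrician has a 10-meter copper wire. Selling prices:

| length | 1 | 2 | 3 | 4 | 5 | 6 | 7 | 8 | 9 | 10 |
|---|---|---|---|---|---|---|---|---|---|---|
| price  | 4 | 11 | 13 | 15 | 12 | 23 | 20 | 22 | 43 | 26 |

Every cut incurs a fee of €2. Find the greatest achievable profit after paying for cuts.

Let net[k] be the best obtainable value from length k. For each k, try every first piece i and keep the best of price[i] + net[k−i] minus the 2 cut fee when i<k.
net[1] = 4
net[2] = 11
net[3] = 13  (first piece 1, then net[2]=11)
net[4] = 20  (first piece 2, then net[2]=11)
net[5] = 22  (first piece 1, then net[4]=20)
net[6] = 29  (first piece 2, then net[4]=20)
net[7] = 31  (first piece 1, then net[6]=29)
net[8] = 38  (first piece 2, then net[6]=29)
net[9] = 43
net[10] = 47  (first piece 2, then net[8]=38)
One optimal plan: pieces 2 + 2 + 2 + 2 + 2 (4 cuts) → €55 − €8 = €47.

47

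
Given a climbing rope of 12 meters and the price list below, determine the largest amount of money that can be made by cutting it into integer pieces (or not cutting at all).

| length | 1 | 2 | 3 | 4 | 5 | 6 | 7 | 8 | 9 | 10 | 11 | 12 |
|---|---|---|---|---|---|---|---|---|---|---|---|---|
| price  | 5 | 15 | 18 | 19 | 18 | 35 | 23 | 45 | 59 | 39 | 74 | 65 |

90

Consider every possible first cut. v[k] is the best of p[i]+v[k−i] over all sellable i≤k.
v[1] = 5
v[2] = max(5+5, 15+0) = 15
v[3] = max(5+15, 15+5, 18+0) = 20
v[4] = max(5+20, 15+15, 18+5, 19+0) = 30
v[5] = max(5+30, 15+20, 18+15, 19+5, 18+0) = 35
v[6] = max(5+35, 15+30, 18+20, 19+15, 18+5, 35+0) = 45
v[7] = max(5+45, 15+35, 18+30, …, 35+5, 23+0) = 50
v[8] = max(5+50, 15+45, 18+35, …, 23+5, 45+0) = 60
v[9] = max(5+60, 15+50, 18+45, …, 45+5, 59+0) = 65
v[10] = max(5+65, 15+60, 18+50, …, 59+5, 39+0) = 75
v[11] = max(5+75, 15+65, 18+60, …, 39+5, 74+0) = 80
v[12] = max(5+80, 15+75, 18+65, …, 74+5, 65+0) = 90
One optimal cutting: 2 + 2 + 2 + 2 + 2 + 2 → €15 + €15 + €15 + €15 + €15 + €15 = €90.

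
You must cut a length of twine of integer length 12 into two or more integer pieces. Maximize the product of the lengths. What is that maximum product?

81

Let f[k] be the best product for length k (with at least one cut). For each first piece i, the rest contributes max(k−i, f[k−i]).
Small cases: f[2]=1, f[3]=2, f[4]=4.
f[5] = 2·max(3,2) = 2·3 = 6
f[6] = 3·max(3,2) = 3·3 = 9
f[7] = 2·max(5,6) = 2·6 = 12
f[8] = 2·max(6,9) = 2·9 = 18
f[9] = 3·max(6,9) = 3·9 = 27
f[10] = 2·max(8,18) = 2·18 = 36
f[11] = 2·max(9,27) = 2·27 = 54
f[12] = 3·max(9,27) = 3·27 = 81
One optimal split: 3 + 3 + 3 + 3; product 3·3·3·3 = 81.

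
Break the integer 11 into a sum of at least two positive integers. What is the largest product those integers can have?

54

Define prod[k] = max over 1≤i<k of i · max(k−i, prod[k−i]); the inner max lets the remainder stay uncut if that's better.
prod[2] = 1×max(1,0) = 1×1 = 1
prod[3] = 1×max(2,1) = 1×2 = 2
prod[4] = 2×max(2,1) = 2×2 = 4
prod[5] = 2×max(3,2) = 2×3 = 6
prod[6] = 3×max(3,2) = 3×3 = 9
prod[7] = 2×max(5,6) = 2×6 = 12
prod[8] = 2×max(6,9) = 2×9 = 18
prod[9] = 3×max(6,9) = 3×9 = 27
prod[10] = 2×max(8,18) = 2×18 = 36
prod[11] = 2×max(9,27) = 2×27 = 54
One optimal split: 3 + 3 + 3 + 2; product 3×3×3×2 = 54.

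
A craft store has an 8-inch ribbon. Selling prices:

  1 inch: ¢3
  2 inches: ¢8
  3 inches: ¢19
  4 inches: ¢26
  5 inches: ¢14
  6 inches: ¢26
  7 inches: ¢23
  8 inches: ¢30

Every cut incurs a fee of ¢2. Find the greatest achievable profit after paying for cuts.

50

Let net[k] be the best obtainable value from length k. For each k, try every first piece i and keep the best of price[i] + net[k−i] minus the 2 cut fee when i<k.
net[1] = 3
net[2] = 8
net[3] = 19
net[4] = 26
net[5] = 27  (first piece 1, then net[4]=26)
net[6] = 36  (first piece 3, then net[3]=19)
net[7] = 43  (first piece 3, then net[4]=26)
net[8] = 50  (first piece 4, then net[4]=26)
One optimal plan: pieces 4 + 4 (1 cut) → ¢52 − ¢2 = ¢50.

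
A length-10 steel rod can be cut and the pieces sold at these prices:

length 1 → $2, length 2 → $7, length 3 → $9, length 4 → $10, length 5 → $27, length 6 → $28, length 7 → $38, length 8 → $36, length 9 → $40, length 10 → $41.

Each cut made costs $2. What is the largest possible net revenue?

52

Build r[k] bottom-up: r[k] = max over allowed piece i of (p[i] + r[k−i]) − 2 per cut.
r[1] = 2
r[2] = max(2+2-2, 7+0) = 7
r[3] = max(2+7-2, 7+2-2, 9+0) = 9
r[4] = max(2+9-2, 7+7-2, 9+2-2, 10+0) = 12
r[5] = max(2+12-2, 7+9-2, 9+7-2, 10+2-2, 27+0) = 27
r[6] = max(2+27-2, 7+12-2, 9+9-2, 10+7-2, 27+2-2, 28+0) = 28
r[7] = max(2+28-2, 7+27-2, 9+12-2, …, 28+2-2, 38+0) = 38
r[8] = max(2+38-2, 7+28-2, 9+27-2, …, 38+2-2, 36+0) = 38
r[9] = max(2+38-2, 7+38-2, 9+28-2, …, 36+2-2, 40+0) = 43
r[10] = max(2+43-2, 7+38-2, 9+38-2, …, 40+2-2, 41+0) = 52
One optimal plan: pieces 5 + 5 (1 cut) → $54 − $2 = $52.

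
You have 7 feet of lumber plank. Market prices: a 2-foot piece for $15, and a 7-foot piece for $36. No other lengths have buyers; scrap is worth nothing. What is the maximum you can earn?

Build best[k] bottom-up: best[k] = max over allowed piece i of (p[i] + best[k−i]).
best[1] = 0
best[2] = 15
best[3] = 15
best[4] = 30  (first piece 2, then best[2]=15)
best[5] = 30
best[6] = 45  (first piece 2, then best[4]=30)
best[7] = max(15+30, 36+0) = 45
One optimal cutting: pieces 2 + 2 + 2 with 1 foot of scrap → $45.

45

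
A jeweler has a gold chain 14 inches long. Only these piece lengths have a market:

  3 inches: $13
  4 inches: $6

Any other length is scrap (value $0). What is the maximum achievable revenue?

Let f[k] be the best obtainable value from length k. For each k, try every first piece i and keep the best of price[i] + f[k−i].
f[1] = 0
f[2] = 0
f[3] = 13
f[4] = 13
f[5] = 13
f[6] = 26  (first piece 3, then f[3]=13)
f[7] = 26
f[8] = 26
f[9] = 39  (first piece 3, then f[6]=26)
f[10] = 39
f[11] = 39
f[12] = 52  (first piece 3, then f[9]=39)
f[13] = 52
f[14] = 52
One optimal cutting: pieces 3 + 3 + 3 + 3 with 2 inches of scrap → $52.

52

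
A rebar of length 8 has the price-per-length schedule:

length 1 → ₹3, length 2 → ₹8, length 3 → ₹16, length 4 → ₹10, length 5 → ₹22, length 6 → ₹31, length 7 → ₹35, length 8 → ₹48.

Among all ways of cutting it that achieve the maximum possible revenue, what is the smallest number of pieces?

Build r[k] bottom-up: r[k] = max over allowed piece i of (p[i] + r[k−i]).
r[1] = 3
r[2] = max(3+3, 8+0) = 8
r[3] = max(3+8, 8+3, 16+0) = 16
r[4] = max(3+16, 8+8, 16+3, 10+0) = 19
r[5] = max(3+19, 8+16, 16+8, 10+3, 22+0) = 24
r[6] = max(3+24, 8+19, 16+16, 10+8, 22+3, 31+0) = 32
r[7] = max(3+32, 8+24, 16+19, …, 31+3, 35+0) = 35
r[8] = max(3+35, 8+32, 16+24, …, 35+3, 48+0) = 48
Maximum revenue is ₹48.
Now minimize piece count subject to staying optimal: for each k, pieces[k] = 1 + min over i with p[i]+r[k−i]=r[k] of pieces[k−i].
pieces[5] = 2
pieces[6] = 2
pieces[7] = 1
pieces[8] = 1

1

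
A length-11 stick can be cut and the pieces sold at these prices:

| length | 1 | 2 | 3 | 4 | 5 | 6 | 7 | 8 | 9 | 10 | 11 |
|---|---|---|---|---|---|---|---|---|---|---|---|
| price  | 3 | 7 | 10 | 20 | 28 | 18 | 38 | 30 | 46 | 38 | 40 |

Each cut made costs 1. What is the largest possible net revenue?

Consider every possible first cut. net[k] is the best of p[i]+net[k−i] over all sellable i≤k, charging 1 whenever i<k.
net[1] = 3
net[2] = 7
net[3] = 10
net[4] = 20
net[5] = 28
net[6] = 30  (first piece 1, then net[5]=28)
net[7] = 38
net[8] = 40  (first piece 1, then net[7]=38)
net[9] = 47  (first piece 4, then net[5]=28)
net[10] = 55  (first piece 5, then net[5]=28)
net[11] = 57  (first piece 1, then net[10]=55)
One optimal plan: pieces 5 + 5 + 1 (2 cuts) → 59 − 2 = 57.

57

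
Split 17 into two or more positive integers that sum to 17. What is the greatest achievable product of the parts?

486

Define f[k] = max over 1≤i<k of i · max(k−i, f[k−i]); the inner max lets the remainder stay uncut if that's better.
f[2] = 1·max(1,0) = 1·1 = 1
f[3] = 1·max(2,1) = 1·2 = 2
f[4] = 2·max(2,1) = 2·2 = 4
f[5] = 2·max(3,2) = 2·3 = 6
f[6] = 3·max(3,2) = 3·3 = 9
f[7] = 2·max(5,6) = 2·6 = 12
f[8] = 2·max(6,9) = 2·9 = 18
f[9] = 3·max(6,9) = 3·9 = 27
f[10] = 2·max(8,18) = 2·18 = 36
f[11] = 2·max(9,27) = 2·27 = 54
f[12] = 3·max(9,27) = 3·27 = 81
f[13] = 2·max(11,54) = 2·54 = 108
f[14] = 2·max(12,81) = 2·81 = 162
f[15] = 3·max(12,81) = 3·81 = 243
f[16] = 2·max(14,162) = 2·162 = 324
f[17] = 2·max(15,243) = 2·243 = 486
One optimal split: 3 + 3 + 3 + 3 + 3 + 2; product 3·3·3·3·3·2 = 486.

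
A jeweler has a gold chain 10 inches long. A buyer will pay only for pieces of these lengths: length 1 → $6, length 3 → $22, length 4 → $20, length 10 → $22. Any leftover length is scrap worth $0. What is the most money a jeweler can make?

Build best[k] bottom-up: best[k] = max over allowed piece i of (p[i] + best[k−i]).
best[1] = 6
best[2] = 12  (first piece 1, then best[1]=6)
best[3] = 22
best[4] = 28  (first piece 1, then best[3]=22)
best[5] = 34  (first piece 1, then best[4]=28)
best[6] = 44  (first piece 3, then best[3]=22)
best[7] = 50  (first piece 1, then best[6]=44)
best[8] = 56  (first piece 1, then best[7]=50)
best[9] = 66  (first piece 3, then best[6]=44)
best[10] = 72  (first piece 1, then best[9]=66)
One optimal cutting: 3 + 3 + 3 + 1 → $72.

72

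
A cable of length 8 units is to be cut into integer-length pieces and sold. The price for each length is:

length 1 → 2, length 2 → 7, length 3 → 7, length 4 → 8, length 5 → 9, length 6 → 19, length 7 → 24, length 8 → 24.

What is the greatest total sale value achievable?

Let v[k] be the best obtainable value from length k. For each k, try every first piece i and keep the best of price[i] + v[k−i].
v[1] = 2
v[2] = max(2+2, 7+0) = 7
v[3] = max(2+7, 7+2, 7+0) = 9
v[4] = max(2+9, 7+7, 7+2, 8+0) = 14
v[5] = max(2+14, 7+9, 7+7, 8+2, 9+0) = 16
v[6] = max(2+16, 7+14, 7+9, 8+7, 9+2, 19+0) = 21
v[7] = max(2+21, 7+16, 7+14, …, 19+2, 24+0) = 24
v[8] = max(2+24, 7+21, 7+16, …, 24+2, 24+0) = 28
One optimal cutting: 2 + 2 + 2 + 2 → 7 + 7 + 7 + 7 = 28.

28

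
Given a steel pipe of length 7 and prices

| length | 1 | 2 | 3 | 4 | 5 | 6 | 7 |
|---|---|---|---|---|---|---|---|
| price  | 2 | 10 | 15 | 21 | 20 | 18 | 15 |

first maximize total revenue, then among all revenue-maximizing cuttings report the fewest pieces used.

Let r[k] be the best obtainable value from length k. For each k, try every first piece i and keep the best of price[i] + r[k−i].
r[1] = 2
r[2] = max(2+2, 10+0) = 10
r[3] = max(2+10, 10+2, 15+0) = 15
r[4] = max(2+15, 10+10, 15+2, 21+0) = 21
r[5] = max(2+21, 10+15, 15+10, 21+2, 20+0) = 25
r[6] = max(2+25, 10+21, 15+15, 21+10, 20+2, 18+0) = 31
r[7] = max(2+31, 10+25, 15+21, …, 18+2, 15+0) = 36
Maximum revenue is $36.
Now minimize piece count subject to staying optimal: for each k, pieces[k] = 1 + min over i with p[i]+r[k−i]=r[k] of pieces[k−i].
pieces[4] = 1
pieces[5] = 2
pieces[6] = 2
pieces[7] = 2

2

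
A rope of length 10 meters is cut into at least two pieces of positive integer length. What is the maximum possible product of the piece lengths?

Define prod[k] = max over 1≤i<k of i · max(k−i, prod[k−i]); the inner max lets the remainder stay uncut if that's better.
prod[2] = 1·max(1,0) = 1·1 = 1
prod[3] = 1·max(2,1) = 1·2 = 2
prod[4] = 2·max(2,1) = 2·2 = 4
prod[5] = 2·max(3,2) = 2·3 = 6
prod[6] = 3·max(3,2) = 3·3 = 9
prod[7] = 2·max(5,6) = 2·6 = 12
prod[8] = 2·max(6,9) = 2·9 = 18
prod[9] = 3·max(6,9) = 3·9 = 27
prod[10] = 2·max(8,18) = 2·18 = 36
One optimal split: 3 + 3 + 2 + 2; product 3·3·2·2 = 36.

36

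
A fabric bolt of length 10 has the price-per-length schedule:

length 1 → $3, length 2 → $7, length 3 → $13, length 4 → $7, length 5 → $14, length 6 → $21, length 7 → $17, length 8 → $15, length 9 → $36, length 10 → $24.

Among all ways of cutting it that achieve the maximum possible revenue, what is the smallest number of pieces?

4

Build r[k] bottom-up: r[k] = max over allowed piece i of (p[i] + r[k−i]).
r[1] = 3
r[2] = max(3+3, 7+0) = 7
r[3] = max(3+7, 7+3, 13+0) = 13
r[4] = max(3+13, 7+7, 13+3, 7+0) = 16
r[5] = max(3+16, 7+13, 13+7, 7+3, 14+0) = 20
r[6] = max(3+20, 7+16, 13+13, 7+7, 14+3, 21+0) = 26
r[7] = max(3+26, 7+20, 13+16, …, 21+3, 17+0) = 29
r[8] = max(3+29, 7+26, 13+20, …, 17+3, 15+0) = 33
r[9] = max(3+33, 7+29, 13+26, …, 15+3, 36+0) = 39
r[10] = max(3+39, 7+33, 13+29, …, 36+3, 24+0) = 42
Maximum revenue is $42.
Now minimize piece count subject to staying optimal: for each k, pieces[k] = 1 + min over i with p[i]+r[k−i]=r[k] of pieces[k−i].
pieces[7] = 3
pieces[8] = 3
pieces[9] = 3
pieces[10] = 4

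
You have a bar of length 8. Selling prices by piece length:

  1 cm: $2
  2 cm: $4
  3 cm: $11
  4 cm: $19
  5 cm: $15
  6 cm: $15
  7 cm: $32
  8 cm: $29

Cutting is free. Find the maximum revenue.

38

Consider every possible first cut. v[k] is the best of p[i]+v[k−i] over all sellable i≤k.
v[1] = 2
v[2] = max(2+2, 4+0) = 4
v[3] = max(2+4, 4+2, 11+0) = 11
v[4] = max(2+11, 4+4, 11+2, 19+0) = 19
v[5] = max(2+19, 4+11, 11+4, 19+2, 15+0) = 21
v[6] = max(2+21, 4+19, 11+11, 19+4, 15+2, 15+0) = 23
v[7] = max(2+23, 4+21, 11+19, …, 15+2, 32+0) = 32
v[8] = max(2+32, 4+23, 11+21, …, 32+2, 29+0) = 38
One optimal cutting: 4 + 4 → $19 + $19 = $38.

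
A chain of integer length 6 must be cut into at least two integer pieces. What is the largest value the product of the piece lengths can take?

9

Define P[k] = max over 1≤i<k of i · max(k−i, P[k−i]); the inner max lets the remainder stay uncut if that's better.
P[2] = 1×max(1,0) = 1×1 = 1
P[3] = 1×max(2,1) = 1×2 = 2
P[4] = 2×max(2,1) = 2×2 = 4
P[5] = 2×max(3,2) = 2×3 = 6
P[6] = 3×max(3,2) = 3×3 = 9
One optimal split: 3 + 3; product 3×3 = 9.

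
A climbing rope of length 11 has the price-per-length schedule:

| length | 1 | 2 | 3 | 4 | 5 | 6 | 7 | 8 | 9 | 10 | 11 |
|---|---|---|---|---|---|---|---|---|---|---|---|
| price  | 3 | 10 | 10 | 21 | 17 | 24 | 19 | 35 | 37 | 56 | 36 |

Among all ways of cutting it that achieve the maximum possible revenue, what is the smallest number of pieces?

Consider every possible first cut. r[k] is the best of p[i]+r[k−i] over all sellable i≤k.
r[1] = 3
r[2] = 10
r[3] = 13  (first piece 1, then r[2]=10)
r[4] = 21
r[5] = 24  (first piece 1, then r[4]=21)
r[6] = 31  (first piece 2, then r[4]=21)
r[7] = 34  (first piece 1, then r[6]=31)
r[8] = 42  (first piece 4, then r[4]=21)
r[9] = 45  (first piece 1, then r[8]=42)
r[10] = 56
r[11] = 59  (first piece 1, then r[10]=56)
Maximum revenue is €59.
Now minimize piece count subject to staying optimal: for each k, pieces[k] = 1 + min over i with p[i]+r[k−i]=r[k] of pieces[k−i].
pieces[8] = 2
pieces[9] = 3
pieces[10] = 1
pieces[11] = 2

2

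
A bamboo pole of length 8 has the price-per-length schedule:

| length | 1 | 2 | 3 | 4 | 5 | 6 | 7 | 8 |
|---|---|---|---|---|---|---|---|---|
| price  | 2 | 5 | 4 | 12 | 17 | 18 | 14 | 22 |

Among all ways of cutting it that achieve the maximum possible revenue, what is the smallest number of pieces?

2

Consider every possible first cut. r[k] is the best of p[i]+r[k−i] over all sellable i≤k.
r[1] = 2
r[2] = max(2+2, 5+0) = 5
r[3] = max(2+5, 5+2, 4+0) = 7
r[4] = max(2+7, 5+5, 4+2, 12+0) = 12
r[5] = max(2+12, 5+7, 4+5, 12+2, 17+0) = 17
r[6] = max(2+17, 5+12, 4+7, 12+5, 17+2, 18+0) = 19
r[7] = max(2+19, 5+17, 4+12, …, 18+2, 14+0) = 22
r[8] = max(2+22, 5+19, 4+17, …, 14+2, 22+0) = 24
Maximum revenue is $24.
Now minimize piece count subject to staying optimal: for each k, pieces[k] = 1 + min over i with p[i]+r[k−i]=r[k] of pieces[k−i].
pieces[5] = 1
pieces[6] = 2
pieces[7] = 2
pieces[8] = 2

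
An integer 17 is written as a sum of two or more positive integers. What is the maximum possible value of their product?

Fill f[k] for k=2..17: at each k try every first piece i and multiply by the better of (k−i) uncut or f[k−i].
f[2] = 1×max(1,0) = 1×1 = 1
f[3] = 1×max(2,1) = 1×2 = 2
f[4] = 2×max(2,1) = 2×2 = 4
f[5] = 2×max(3,2) = 2×3 = 6
f[6] = 3×max(3,2) = 3×3 = 9
f[7] = 2×max(5,6) = 2×6 = 12
f[8] = 2×max(6,9) = 2×9 = 18
f[9] = 3×max(6,9) = 3×9 = 27
f[10] = 2×max(8,18) = 2×18 = 36
f[11] = 2×max(9,27) = 2×27 = 54
f[12] = 3×max(9,27) = 3×27 = 81
f[13] = 2×max(11,54) = 2×54 = 108
f[14] = 2×max(12,81) = 2×81 = 162
f[15] = 3×max(12,81) = 3×81 = 243
f[16] = 2×max(14,162) = 2×162 = 324
f[17] = 2×max(15,243) = 2×243 = 486
One optimal split: 3 + 3 + 3 + 3 + 3 + 2; product 3×3×3×3×3×2 = 486.

486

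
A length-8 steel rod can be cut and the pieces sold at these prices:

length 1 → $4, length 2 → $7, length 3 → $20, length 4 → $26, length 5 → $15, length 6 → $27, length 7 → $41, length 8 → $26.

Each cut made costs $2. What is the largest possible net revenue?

Build r[k] bottom-up: r[k] = max over allowed piece i of (p[i] + r[k−i]) − 2 per cut.
r[1] = 4
r[2] = 7
r[3] = 20
r[4] = 26
r[5] = 28  (first piece 1, then r[4]=26)
r[6] = 38  (first piece 3, then r[3]=20)
r[7] = 44  (first piece 3, then r[4]=26)
r[8] = 50  (first piece 4, then r[4]=26)
One optimal plan: pieces 4 + 4 (1 cut) → $52 − $2 = $50.

50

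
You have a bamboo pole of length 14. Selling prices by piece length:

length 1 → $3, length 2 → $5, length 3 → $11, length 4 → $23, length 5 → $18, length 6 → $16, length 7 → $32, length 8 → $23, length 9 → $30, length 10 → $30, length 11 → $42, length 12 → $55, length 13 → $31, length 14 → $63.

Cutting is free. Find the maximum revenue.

75

Consider every possible first cut. v[k] is the best of p[i]+v[k−i] over all sellable i≤k.
v[1] = 3
v[2] = 6  (first piece 1, then v[1]=3)
v[3] = 11
v[4] = 23
v[5] = 26  (first piece 1, then v[4]=23)
v[6] = 29  (first piece 1, then v[5]=26)
v[7] = 34  (first piece 3, then v[4]=23)
v[8] = 46  (first piece 4, then v[4]=23)
v[9] = 49  (first piece 1, then v[8]=46)
v[10] = 52  (first piece 1, then v[9]=49)
v[11] = 57  (first piece 3, then v[8]=46)
v[12] = 69  (first piece 4, then v[8]=46)
v[13] = 72  (first piece 1, then v[12]=69)
v[14] = 75  (first piece 1, then v[13]=72)
One optimal cutting: 4 + 4 + 4 + 1 + 1 → $23 + $23 + $23 + $3 + $3 = $75.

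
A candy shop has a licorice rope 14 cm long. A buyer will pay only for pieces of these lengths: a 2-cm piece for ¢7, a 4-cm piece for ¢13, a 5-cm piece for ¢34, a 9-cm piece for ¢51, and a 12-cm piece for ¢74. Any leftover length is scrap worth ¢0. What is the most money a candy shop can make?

85

Let best[k] be the best obtainable value from length k. For each k, try every first piece i and keep the best of price[i] + best[k−i].
best[1] = 0
best[2] = 7
best[3] = 7
best[4] = 14  (first piece 2, then best[2]=7)
best[5] = 34
best[6] = 34
best[7] = 41  (first piece 2, then best[5]=34)
best[8] = 41
best[9] = 51
best[10] = 68  (first piece 5, then best[5]=34)
best[11] = 68
best[12] = 75  (first piece 2, then best[10]=68)
best[13] = 75
best[14] = 85  (first piece 5, then best[9]=51)
One optimal cutting: 9 + 5 → ¢85.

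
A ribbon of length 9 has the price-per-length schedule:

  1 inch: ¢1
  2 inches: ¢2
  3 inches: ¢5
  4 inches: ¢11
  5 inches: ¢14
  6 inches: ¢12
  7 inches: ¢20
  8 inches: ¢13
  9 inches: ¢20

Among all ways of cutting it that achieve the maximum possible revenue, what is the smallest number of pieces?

2

Let r[k] be the best obtainable value from length k. For each k, try every first piece i and keep the best of price[i] + r[k−i].
r[1] = 1
r[2] = max(1+1, 2+0) = 2
r[3] = max(1+2, 2+1, 5+0) = 5
r[4] = max(1+5, 2+2, 5+1, 11+0) = 11
r[5] = max(1+11, 2+5, 5+2, 11+1, 14+0) = 14
r[6] = max(1+14, 2+11, 5+5, 11+2, 14+1, 12+0) = 15
r[7] = max(1+15, 2+14, 5+11, …, 12+1, 20+0) = 20
r[8] = max(1+20, 2+15, 5+14, …, 20+1, 13+0) = 22
r[9] = max(1+22, 2+20, 5+15, …, 13+1, 20+0) = 25
Maximum revenue is ¢25.
Now minimize piece count subject to staying optimal: for each k, pieces[k] = 1 + min over i with p[i]+r[k−i]=r[k] of pieces[k−i].
pieces[6] = 2
pieces[7] = 1
pieces[8] = 2
pieces[9] = 2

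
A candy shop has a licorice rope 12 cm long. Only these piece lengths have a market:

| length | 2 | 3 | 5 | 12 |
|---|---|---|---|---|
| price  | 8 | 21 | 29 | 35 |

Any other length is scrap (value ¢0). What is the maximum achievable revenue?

84

Let f[k] be the best obtainable value from length k. For each k, try every first piece i and keep the best of price[i] + f[k−i].
f[1] = 0
f[2] = 8
f[3] = 21
f[4] = 21
f[5] = 29  (first piece 2, then f[3]=21)
f[6] = 42  (first piece 3, then f[3]=21)
f[7] = 42
f[8] = 50  (first piece 2, then f[6]=42)
f[9] = 63  (first piece 3, then f[6]=42)
f[10] = 63
f[11] = 71  (first piece 2, then f[9]=63)
f[12] = 84  (first piece 3, then f[9]=63)
One optimal cutting: 3 + 3 + 3 + 3 → ¢84.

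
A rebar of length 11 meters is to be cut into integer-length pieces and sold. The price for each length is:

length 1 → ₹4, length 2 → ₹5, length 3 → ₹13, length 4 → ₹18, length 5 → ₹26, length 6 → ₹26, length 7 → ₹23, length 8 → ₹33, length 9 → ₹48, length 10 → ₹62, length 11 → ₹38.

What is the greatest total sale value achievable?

66

Let R[k] be the best obtainable value from length k. For each k, try every first piece i and keep the best of price[i] + R[k−i].
R[1] = 4
R[2] = max(4+4, 5+0) = 8
R[3] = max(4+8, 5+4, 13+0) = 13
R[4] = max(4+13, 5+8, 13+4, 18+0) = 18
R[5] = max(4+18, 5+13, 13+8, 18+4, 26+0) = 26
R[6] = max(4+26, 5+18, 13+13, 18+8, 26+4, 26+0) = 30
R[7] = max(4+30, 5+26, 13+18, …, 26+4, 23+0) = 34
R[8] = max(4+34, 5+30, 13+26, …, 23+4, 33+0) = 39
R[9] = max(4+39, 5+34, 13+30, …, 33+4, 48+0) = 48
R[10] = max(4+48, 5+39, 13+34, …, 48+4, 62+0) = 62
R[11] = max(4+62, 5+48, 13+39, …, 62+4, 38+0) = 66
One optimal cutting: 10 + 1 → ₹62 + ₹4 = ₹66.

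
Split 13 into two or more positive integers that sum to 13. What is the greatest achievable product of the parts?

Let prod[k] be the best product for length k (with at least one cut). For each first piece i, the rest contributes max(k−i, prod[k−i]).
Small cases: prod[2]=1, prod[3]=2, prod[4]=4, prod[5]=6, prod[6]=9.
prod[7] = 2*max(5,6) = 2*6 = 12
prod[8] = 2*max(6,9) = 2*9 = 18
prod[9] = 3*max(6,9) = 3*9 = 27
prod[10] = 2*max(8,18) = 2*18 = 36
prod[11] = 2*max(9,27) = 2*27 = 54
prod[12] = 3*max(9,27) = 3*27 = 81
prod[13] = 2*max(11,54) = 2*54 = 108
One optimal split: 3 + 3 + 3 + 2 + 2; product 3*3*3*2*2 = 108.

108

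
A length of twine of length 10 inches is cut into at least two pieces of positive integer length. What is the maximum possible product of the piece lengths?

36

Fill f[k] for k=2..10: at each k try every first piece i and multiply by the better of (k−i) uncut or f[k−i].
f[2] = 1*max(1,0) = 1*1 = 1
f[3] = 1*max(2,1) = 1*2 = 2
f[4] = 2*max(2,1) = 2*2 = 4
f[5] = 2*max(3,2) = 2*3 = 6
f[6] = 3*max(3,2) = 3*3 = 9
f[7] = 2*max(5,6) = 2*6 = 12
f[8] = 2*max(6,9) = 2*9 = 18
f[9] = 3*max(6,9) = 3*9 = 27
f[10] = 2*max(8,18) = 2*18 = 36
One optimal split: 3 + 3 + 2 + 2; product 3*3*2*2 = 36.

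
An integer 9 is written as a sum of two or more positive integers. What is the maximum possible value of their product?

Define m[k] = max over 1≤i<k of i · max(k−i, m[k−i]); the inner max lets the remainder stay uncut if that's better.
m[2] = 1*max(1,0) = 1*1 = 1
m[3] = 1*max(2,1) = 1*2 = 2
m[4] = 2*max(2,1) = 2*2 = 4
m[5] = 2*max(3,2) = 2*3 = 6
m[6] = 3*max(3,2) = 3*3 = 9
m[7] = 2*max(5,6) = 2*6 = 12
m[8] = 2*max(6,9) = 2*9 = 18
m[9] = 3*max(6,9) = 3*9 = 27
One optimal split: 3 + 3 + 3; product 3*3*3 = 27.

27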